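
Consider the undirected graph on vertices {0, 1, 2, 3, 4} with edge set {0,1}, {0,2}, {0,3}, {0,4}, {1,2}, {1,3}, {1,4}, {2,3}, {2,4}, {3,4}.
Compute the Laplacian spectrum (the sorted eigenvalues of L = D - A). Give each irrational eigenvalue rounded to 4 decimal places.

Reading degrees in the order [0, 1, 2, 3, 4] gives [4, 4, 4, 4, 4]; set D = diag(4, 4, 4, 4, 4) and form L = D - A. Diagonalising L (or applying a numerical eigensolver to the 5x5 matrix) gives the spectrum above. The single zero eigenvalue shows the graph is connected.

[0, 5, 5, 5, 5]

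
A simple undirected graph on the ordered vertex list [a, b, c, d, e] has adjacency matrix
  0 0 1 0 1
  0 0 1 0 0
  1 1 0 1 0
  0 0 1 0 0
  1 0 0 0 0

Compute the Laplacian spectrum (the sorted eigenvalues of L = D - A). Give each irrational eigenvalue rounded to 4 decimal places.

Reading degrees in the order [a, b, c, d, e] gives [2, 1, 3, 1, 1]; set D = diag(2, 1, 3, 1, 1) and form L = D - A. L is symmetric positive semidefinite, so every eigenvalue is real and nonnegative. The single zero eigenvalue shows the graph is connected. There is one zero in the spectrum, matching the 1 component.

[0, 0.5188, 1, 2.3111, 4.1701]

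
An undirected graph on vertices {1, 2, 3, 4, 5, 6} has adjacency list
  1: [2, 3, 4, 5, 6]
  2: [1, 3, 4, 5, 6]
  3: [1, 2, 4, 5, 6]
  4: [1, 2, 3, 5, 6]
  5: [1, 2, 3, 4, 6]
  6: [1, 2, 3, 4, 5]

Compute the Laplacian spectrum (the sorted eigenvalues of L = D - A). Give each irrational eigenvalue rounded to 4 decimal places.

[0, 6, 6, 6, 6, 6]

With the vertex order [1, 2, 3, 4, 5, 6], the degrees are [5, 5, 5, 5, 5, 5], giving D = diag(5, 5, 5, 5, 5, 5) and L = D - A. Diagonalising L (or applying a numerical eigensolver to the 6x6 matrix) gives the spectrum above. The single zero eigenvalue shows the graph is connected. The eigenvalues sum to 30, which equals trace(L) = 2|E|. The largest eigenvalue, 6, is at most the vertex count 6.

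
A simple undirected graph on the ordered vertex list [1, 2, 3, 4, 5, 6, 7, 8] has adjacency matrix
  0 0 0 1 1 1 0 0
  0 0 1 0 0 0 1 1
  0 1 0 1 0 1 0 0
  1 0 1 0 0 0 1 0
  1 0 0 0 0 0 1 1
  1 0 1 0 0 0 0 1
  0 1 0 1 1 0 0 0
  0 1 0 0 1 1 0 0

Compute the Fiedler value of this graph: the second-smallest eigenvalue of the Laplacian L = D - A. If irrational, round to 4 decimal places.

With the vertex order [1, 2, 3, 4, 5, 6, 7, 8], the degrees are [3, 3, 3, 3, 3, 3, 3, 3], giving D = diag(3, 3, 3, 3, 3, 3, 3, 3) and L = D - A. Computing the eigenvalues of L and sorting gives [0, 2, 2, 2, 4, 4, 4, 6]. The Fiedler value lambda_2 = 2 is strictly positive, so the graph is connected. The largest eigenvalue, 6, is at most the vertex count 8.

2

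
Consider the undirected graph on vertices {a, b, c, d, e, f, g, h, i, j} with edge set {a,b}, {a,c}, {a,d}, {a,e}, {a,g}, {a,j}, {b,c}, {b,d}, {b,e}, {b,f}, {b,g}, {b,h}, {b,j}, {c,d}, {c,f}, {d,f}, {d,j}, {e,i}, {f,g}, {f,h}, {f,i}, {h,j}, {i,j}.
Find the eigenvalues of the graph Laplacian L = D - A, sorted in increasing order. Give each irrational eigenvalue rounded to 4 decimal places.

[0, 2.1975, 2.6220, 3.1387, 3.5612, 4.5760, 5.8859, 7.2371, 7.6862, 9.0953]

Reading degrees in the order [a, b, c, d, e, f, g, h, i, j] gives [6, 8, 4, 5, 3, 6, 3, 3, 3, 5]; set D = diag(6, 8, 4, 5, 3, 6, 3, 3, 3, 5) and form L = D - A. The multiplicity of 0 as a Laplacian eigenvalue equals the number of connected components. By the matrix-tree theorem the graph has (1/10) * product of the nonzero eigenvalues = 87763 spanning trees.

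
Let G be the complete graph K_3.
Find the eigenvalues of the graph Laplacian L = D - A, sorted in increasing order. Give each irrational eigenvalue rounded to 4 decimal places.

The graph has 3 vertices and degree multiset [2, 2, 2]; D is the diagonal matrix of degrees and L = D - A. L is symmetric positive semidefinite, so every eigenvalue is real and nonnegative. By the matrix-tree theorem the graph has (1/3) * product of the nonzero eigenvalues = 3 spanning trees.

[0, 3, 3]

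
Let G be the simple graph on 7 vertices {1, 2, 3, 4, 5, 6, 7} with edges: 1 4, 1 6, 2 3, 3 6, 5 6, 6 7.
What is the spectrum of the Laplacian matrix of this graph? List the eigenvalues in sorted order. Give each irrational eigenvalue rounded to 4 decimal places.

[0, 0.3820, 0.6086, 1, 2.2271, 2.6180, 5.1642]

Each diagonal entry of L is the vertex degree and each off-diagonal entry is -1 where an edge is present, 0 otherwise; in the order [1, 2, 3, 4, 5, 6, 7] the diagonal is [2, 1, 2, 1, 1, 4, 1]. Diagonalising L (or applying a numerical eigensolver to the 7x7 matrix) gives the spectrum above. The single zero eigenvalue shows the graph is connected. The eigenvalues sum to 12, which equals trace(L) = 2|E|.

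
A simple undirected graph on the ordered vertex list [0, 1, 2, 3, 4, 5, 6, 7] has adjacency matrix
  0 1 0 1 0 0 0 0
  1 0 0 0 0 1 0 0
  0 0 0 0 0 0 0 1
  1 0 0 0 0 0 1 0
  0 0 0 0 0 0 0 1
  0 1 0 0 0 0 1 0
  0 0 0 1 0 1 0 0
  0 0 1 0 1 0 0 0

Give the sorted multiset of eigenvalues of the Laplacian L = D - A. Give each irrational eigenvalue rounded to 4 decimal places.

[0, 0, 1, 1.3820, 1.3820, 3, 3.6180, 3.6180]

Reading degrees in the order [0, 1, 2, 3, 4, 5, 6, 7] gives [2, 2, 1, 2, 1, 2, 2, 2]; set D = diag(2, 2, 1, 2, 1, 2, 2, 2) and form L = D - A. L is symmetric positive semidefinite, so every eigenvalue is real and nonnegative. The 2 zero eigenvalues correspond to the 2 connected components.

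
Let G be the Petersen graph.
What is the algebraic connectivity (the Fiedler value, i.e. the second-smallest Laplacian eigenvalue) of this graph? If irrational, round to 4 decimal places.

2

The graph has 10 vertices and degree multiset [3, 3, 3, 3, 3, 3, 3, 3, 3, 3]; D is the diagonal matrix of degrees and L = D - A. The sorted Laplacian eigenvalues are [0, 2, 2, 2, 2, 2, 5, 5, 5, 5]; the algebraic connectivity is the second entry, 2. The largest eigenvalue, 5, is at most the vertex count 10.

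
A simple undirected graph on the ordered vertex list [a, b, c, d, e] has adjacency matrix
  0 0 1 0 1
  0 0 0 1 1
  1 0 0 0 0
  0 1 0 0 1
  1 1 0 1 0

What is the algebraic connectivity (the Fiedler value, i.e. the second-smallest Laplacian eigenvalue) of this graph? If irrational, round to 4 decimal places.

0.5188

With the vertex order [a, b, c, d, e], the degrees are [2, 2, 1, 2, 3], giving D = diag(2, 2, 1, 2, 3) and L = D - A. The smallest Laplacian eigenvalue is always 0. The next one, lambda_2 = 0.5188, measures how hard the graph is to disconnect: larger values mean better connectivity.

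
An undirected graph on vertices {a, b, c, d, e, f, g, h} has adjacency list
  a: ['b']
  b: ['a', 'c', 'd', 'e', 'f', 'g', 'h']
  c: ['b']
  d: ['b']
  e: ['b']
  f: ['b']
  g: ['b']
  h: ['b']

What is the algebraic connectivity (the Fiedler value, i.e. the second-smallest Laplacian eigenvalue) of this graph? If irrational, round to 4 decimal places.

1

Each diagonal entry of L is the vertex degree and each off-diagonal entry is -1 where an edge is present, 0 otherwise; in the order [a, b, c, d, e, f, g, h] the diagonal is [1, 7, 1, 1, 1, 1, 1, 1]. The sorted Laplacian eigenvalues are [0, 1, 1, 1, 1, 1, 1, 8]; the algebraic connectivity is the second entry, 1. By the matrix-tree theorem the graph has (1/8) * product of the nonzero eigenvalues = 1 spanning tree.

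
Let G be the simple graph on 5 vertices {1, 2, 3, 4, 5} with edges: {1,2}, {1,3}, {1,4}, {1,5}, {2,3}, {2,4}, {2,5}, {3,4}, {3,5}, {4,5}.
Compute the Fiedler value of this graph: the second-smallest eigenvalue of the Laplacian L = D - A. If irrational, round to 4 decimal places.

With the vertex order [1, 2, 3, 4, 5], the degrees are [4, 4, 4, 4, 4], giving D = diag(4, 4, 4, 4, 4) and L = D - A. Computing the eigenvalues of L and sorting gives [0, 5, 5, 5, 5]. The Fiedler value lambda_2 = 5 is strictly positive, so the graph is connected. There is one zero in the spectrum, matching the 1 component.

5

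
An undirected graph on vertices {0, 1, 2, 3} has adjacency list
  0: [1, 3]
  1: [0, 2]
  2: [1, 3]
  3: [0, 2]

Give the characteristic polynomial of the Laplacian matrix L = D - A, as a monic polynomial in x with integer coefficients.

With the vertex order [0, 1, 2, 3], the degrees are [2, 2, 2, 2], giving D = diag(2, 2, 2, 2) and L = D - A. The eigenvalues of L are [0, 2, 2, 4]; the characteristic polynomial is the product of (x - lambda_i), which multiplies out to x^4 - 8x^3 + 20x^2 - 16x. The constant term is 0 because L is singular (the all-ones vector lies in its kernel).

x^4 - 8x^3 + 20x^2 - 16x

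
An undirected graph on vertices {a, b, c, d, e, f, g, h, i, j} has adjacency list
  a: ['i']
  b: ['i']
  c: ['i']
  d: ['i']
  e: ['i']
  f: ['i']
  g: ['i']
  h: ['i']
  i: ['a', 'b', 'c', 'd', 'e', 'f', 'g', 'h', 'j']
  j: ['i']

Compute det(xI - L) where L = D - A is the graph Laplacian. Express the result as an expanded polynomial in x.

With the vertex order [a, b, c, d, e, f, g, h, i, j], the degrees are [1, 1, 1, 1, 1, 1, 1, 1, 9, 1], giving D = diag(1, 1, 1, 1, 1, 1, 1, 1, 9, 1) and L = D - A. Computing det(xI - L) by cofactor expansion (or equivalently via sum-over-permutations) gives x^10 - 18x^9 + 108x^8 - 336x^7 + 630x^6 - 756x^5 + 588x^4 - 288x^3 + 81x^2 - 10x. The constant term is 0 because L is singular (the all-ones vector lies in its kernel).

x^10 - 18x^9 + 108x^8 - 336x^7 + 630x^6 - 756x^5 + 588x^4 - 288x^3 + 81x^2 - 10x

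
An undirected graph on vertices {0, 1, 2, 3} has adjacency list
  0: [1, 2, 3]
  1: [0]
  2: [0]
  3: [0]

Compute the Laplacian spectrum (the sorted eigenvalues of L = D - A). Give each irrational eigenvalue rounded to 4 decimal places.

Each diagonal entry of L is the vertex degree and each off-diagonal entry is -1 where an edge is present, 0 otherwise; in the order [0, 1, 2, 3] the diagonal is [3, 1, 1, 1]. Diagonalising L (or applying a numerical eigensolver to the 4x4 matrix) gives the spectrum above. The single zero eigenvalue shows the graph is connected.

[0, 1, 1, 4]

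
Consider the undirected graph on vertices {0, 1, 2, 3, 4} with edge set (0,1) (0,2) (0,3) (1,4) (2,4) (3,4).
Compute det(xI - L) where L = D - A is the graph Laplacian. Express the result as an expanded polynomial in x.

x^5 - 12x^4 + 51x^3 - 92x^2 + 60x

With the vertex order [0, 1, 2, 3, 4], the degrees are [3, 2, 2, 2, 3], giving D = diag(3, 2, 2, 2, 3) and L = D - A. The eigenvalues of L are [0, 2, 2, 3, 5]; the characteristic polynomial is the product of (x - lambda_i), which multiplies out to x^5 - 12x^4 + 51x^3 - 92x^2 + 60x. The constant term is 0 because L is singular (the all-ones vector lies in its kernel).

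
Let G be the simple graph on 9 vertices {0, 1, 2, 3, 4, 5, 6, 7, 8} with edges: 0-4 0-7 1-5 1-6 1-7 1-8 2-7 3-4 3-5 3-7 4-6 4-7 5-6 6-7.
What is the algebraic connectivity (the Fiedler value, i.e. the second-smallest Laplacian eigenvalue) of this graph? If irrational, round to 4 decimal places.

With the vertex order [0, 1, 2, 3, 4, 5, 6, 7, 8], the degrees are [2, 4, 1, 3, 4, 3, 4, 6, 1], giving D = diag(2, 4, 1, 3, 4, 3, 4, 6, 1) and L = D - A. The smallest Laplacian eigenvalue is always 0. The next one, lambda_2 = 0.7252, measures how hard the graph is to disconnect: larger values mean better connectivity. There is one zero in the spectrum, matching the 1 component.

0.7252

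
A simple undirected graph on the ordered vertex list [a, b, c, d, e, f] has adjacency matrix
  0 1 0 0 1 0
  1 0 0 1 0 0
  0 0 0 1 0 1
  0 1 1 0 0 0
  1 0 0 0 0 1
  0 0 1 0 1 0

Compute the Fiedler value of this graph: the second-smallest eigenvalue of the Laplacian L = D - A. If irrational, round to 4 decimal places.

Each diagonal entry of L is the vertex degree and each off-diagonal entry is -1 where an edge is present, 0 otherwise; in the order [a, b, c, d, e, f] the diagonal is [2, 2, 2, 2, 2, 2]. Computing the eigenvalues of L and sorting gives [0, 1, 1, 3, 3, 4]. The Fiedler value lambda_2 = 1 is strictly positive, so the graph is connected. The largest eigenvalue, 4, is at most the vertex count 6.

1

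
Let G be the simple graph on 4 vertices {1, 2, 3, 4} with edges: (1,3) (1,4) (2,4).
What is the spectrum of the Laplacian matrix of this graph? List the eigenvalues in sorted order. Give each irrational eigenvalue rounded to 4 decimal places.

[0, 0.5858, 2, 3.4142]

With the vertex order [1, 2, 3, 4], the degrees are [2, 1, 1, 2], giving D = diag(2, 1, 1, 2) and L = D - A. Since every row of L sums to 0, the all-ones vector is in the kernel and 0 is an eigenvalue. The eigenvalues sum to 6, which equals trace(L) = 2|E|.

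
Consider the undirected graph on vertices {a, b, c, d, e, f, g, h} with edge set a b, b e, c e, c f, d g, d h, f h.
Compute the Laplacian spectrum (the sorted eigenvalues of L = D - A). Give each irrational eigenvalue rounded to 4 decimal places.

[0, 0.1522, 0.5858, 1.2346, 2, 2.7654, 3.4142, 3.8478]

Reading degrees in the order [a, b, c, d, e, f, g, h] gives [1, 2, 2, 2, 2, 2, 1, 2]; set D = diag(1, 2, 2, 2, 2, 2, 1, 2) and form L = D - A. The multiplicity of 0 as a Laplacian eigenvalue equals the number of connected components. The single zero eigenvalue shows the graph is connected. By the matrix-tree theorem the graph has (1/8) * product of the nonzero eigenvalues = 1 spanning tree. The eigenvalues sum to 14, which equals trace(L) = 2|E|.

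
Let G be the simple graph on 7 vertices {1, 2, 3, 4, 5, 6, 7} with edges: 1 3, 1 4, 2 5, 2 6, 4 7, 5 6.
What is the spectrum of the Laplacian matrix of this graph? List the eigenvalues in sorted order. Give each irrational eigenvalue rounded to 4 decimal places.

With the vertex order [1, 2, 3, 4, 5, 6, 7], the degrees are [2, 2, 1, 2, 2, 2, 1], giving D = diag(2, 2, 1, 2, 2, 2, 1) and L = D - A. The multiplicity of 0 as a Laplacian eigenvalue equals the number of connected components. The 2 zero eigenvalues correspond to the 2 connected components. The eigenvalues sum to 12, which equals trace(L) = 2|E|.

[0, 0, 0.5858, 2, 3, 3, 3.4142]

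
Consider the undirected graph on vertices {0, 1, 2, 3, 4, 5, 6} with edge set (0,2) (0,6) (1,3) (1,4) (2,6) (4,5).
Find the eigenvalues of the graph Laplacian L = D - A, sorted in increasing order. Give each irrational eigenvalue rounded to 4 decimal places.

[0, 0, 0.5858, 2, 3, 3, 3.4142]

Each diagonal entry of L is the vertex degree and each off-diagonal entry is -1 where an edge is present, 0 otherwise; in the order [0, 1, 2, 3, 4, 5, 6] the diagonal is [2, 2, 2, 1, 2, 1, 2]. Since every row of L sums to 0, the all-ones vector is in the kernel and 0 is an eigenvalue. The 2 zero eigenvalues correspond to the 2 connected components. The largest eigenvalue, 3.4142, is at most the vertex count 7.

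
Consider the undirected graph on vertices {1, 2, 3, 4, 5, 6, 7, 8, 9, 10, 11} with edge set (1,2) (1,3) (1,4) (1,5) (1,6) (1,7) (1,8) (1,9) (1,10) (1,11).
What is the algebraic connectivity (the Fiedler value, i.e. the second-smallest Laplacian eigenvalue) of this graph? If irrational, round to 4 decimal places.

1

With the vertex order [1, 2, 3, 4, 5, 6, 7, 8, 9, 10, 11], the degrees are [10, 1, 1, 1, 1, 1, 1, 1, 1, 1, 1], giving D = diag(10, 1, 1, 1, 1, 1, 1, 1, 1, 1, 1) and L = D - A. The smallest Laplacian eigenvalue is always 0. The next one, lambda_2 = 1, measures how hard the graph is to disconnect: larger values mean better connectivity. There is one zero in the spectrum, matching the 1 component.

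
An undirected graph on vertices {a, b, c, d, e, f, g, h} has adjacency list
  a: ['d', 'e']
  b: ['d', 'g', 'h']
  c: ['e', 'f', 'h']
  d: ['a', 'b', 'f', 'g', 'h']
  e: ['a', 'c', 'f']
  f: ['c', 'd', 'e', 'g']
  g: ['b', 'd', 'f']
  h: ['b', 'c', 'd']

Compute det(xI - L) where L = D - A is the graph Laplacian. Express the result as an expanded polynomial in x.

Each diagonal entry of L is the vertex degree and each off-diagonal entry is -1 where an edge is present, 0 otherwise; in the order [a, b, c, d, e, f, g, h] the diagonal is [2, 3, 3, 5, 3, 4, 3, 3]. L has integer entries, so p(x) = det(xI - L) has integer coefficients. Expanding the determinant yields x^8 - 26x^7 + 280x^6 - 1614x^5 + 5359x^4 - 10212x^3 + 10308x^2 - 4240x. The coefficient of x^7 equals -trace(L) = -26, matching the sum of degrees. There is one zero in the spectrum, matching the 1 component. The eigenvalues sum to 26, which equals trace(L) = 2|E|.

x^8 - 26x^7 + 280x^6 - 1614x^5 + 5359x^4 - 10212x^3 + 10308x^2 - 4240x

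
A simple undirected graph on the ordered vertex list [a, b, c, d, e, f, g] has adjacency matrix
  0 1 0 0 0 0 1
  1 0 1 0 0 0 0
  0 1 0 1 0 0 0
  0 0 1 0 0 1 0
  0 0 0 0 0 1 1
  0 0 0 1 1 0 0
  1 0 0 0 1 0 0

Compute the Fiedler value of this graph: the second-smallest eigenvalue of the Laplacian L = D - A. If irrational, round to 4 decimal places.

0.7530

With the vertex order [a, b, c, d, e, f, g], the degrees are [2, 2, 2, 2, 2, 2, 2], giving D = diag(2, 2, 2, 2, 2, 2, 2) and L = D - A. The sorted Laplacian eigenvalues are [0, 0.7530, 0.7530, 2.4450, 2.4450, 3.8019, 3.8019]; the algebraic connectivity is the second entry, 0.7530. By the matrix-tree theorem the graph has (1/7) * product of the nonzero eigenvalues = 7 spanning trees.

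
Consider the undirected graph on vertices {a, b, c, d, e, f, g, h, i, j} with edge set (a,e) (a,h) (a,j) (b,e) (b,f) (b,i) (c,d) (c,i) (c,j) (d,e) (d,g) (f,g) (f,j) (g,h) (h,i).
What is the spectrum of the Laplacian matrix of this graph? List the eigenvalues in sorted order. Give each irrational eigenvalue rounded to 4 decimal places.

[0, 2, 2, 2, 2, 2, 5, 5, 5, 5]

Reading degrees in the order [a, b, c, d, e, f, g, h, i, j] gives [3, 3, 3, 3, 3, 3, 3, 3, 3, 3]; set D = diag(3, 3, 3, 3, 3, 3, 3, 3, 3, 3) and form L = D - A. Since every row of L sums to 0, the all-ones vector is in the kernel and 0 is an eigenvalue. The eigenvalues sum to 30, which equals trace(L) = 2|E|.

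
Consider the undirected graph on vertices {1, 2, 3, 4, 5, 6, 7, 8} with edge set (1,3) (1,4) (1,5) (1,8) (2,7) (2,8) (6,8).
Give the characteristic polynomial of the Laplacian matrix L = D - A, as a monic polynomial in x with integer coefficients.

Reading degrees in the order [1, 2, 3, 4, 5, 6, 7, 8] gives [4, 2, 1, 1, 1, 1, 1, 3]; set D = diag(4, 2, 1, 1, 1, 1, 1, 3) and form L = D - A. Computing det(xI - L) by cofactor expansion (or equivalently via sum-over-permutations) gives x^8 - 14x^7 + 74x^6 - 190x^5 + 256x^4 - 182x^3 + 63x^2 - 8x. The constant term is 0 because L is singular (the all-ones vector lies in its kernel). By the matrix-tree theorem the graph has (1/8) * product of the nonzero eigenvalues = 1 spanning tree. There is one zero in the spectrum, matching the 1 component.

x^8 - 14x^7 + 74x^6 - 190x^5 + 256x^4 - 182x^3 + 63x^2 - 8x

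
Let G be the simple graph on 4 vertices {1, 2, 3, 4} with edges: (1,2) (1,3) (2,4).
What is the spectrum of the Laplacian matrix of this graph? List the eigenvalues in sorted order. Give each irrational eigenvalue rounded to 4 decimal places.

Reading degrees in the order [1, 2, 3, 4] gives [2, 2, 1, 1]; set D = diag(2, 2, 1, 1) and form L = D - A. The multiplicity of 0 as a Laplacian eigenvalue equals the number of connected components. The single zero eigenvalue shows the graph is connected. The eigenvalues sum to 6, which equals trace(L) = 2|E|. By the matrix-tree theorem the graph has (1/4) * product of the nonzero eigenvalues = 1 spanning tree.

[0, 0.5858, 2, 3.4142]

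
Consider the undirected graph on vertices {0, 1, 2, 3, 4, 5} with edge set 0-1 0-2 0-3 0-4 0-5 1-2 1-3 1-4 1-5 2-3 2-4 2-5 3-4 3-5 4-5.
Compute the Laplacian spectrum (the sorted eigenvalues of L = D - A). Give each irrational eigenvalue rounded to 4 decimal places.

[0, 6, 6, 6, 6, 6]

With the vertex order [0, 1, 2, 3, 4, 5], the degrees are [5, 5, 5, 5, 5, 5], giving D = diag(5, 5, 5, 5, 5, 5) and L = D - A. Diagonalising L (or applying a numerical eigensolver to the 6x6 matrix) gives the spectrum above. The single zero eigenvalue shows the graph is connected. The largest eigenvalue, 6, is at most the vertex count 6.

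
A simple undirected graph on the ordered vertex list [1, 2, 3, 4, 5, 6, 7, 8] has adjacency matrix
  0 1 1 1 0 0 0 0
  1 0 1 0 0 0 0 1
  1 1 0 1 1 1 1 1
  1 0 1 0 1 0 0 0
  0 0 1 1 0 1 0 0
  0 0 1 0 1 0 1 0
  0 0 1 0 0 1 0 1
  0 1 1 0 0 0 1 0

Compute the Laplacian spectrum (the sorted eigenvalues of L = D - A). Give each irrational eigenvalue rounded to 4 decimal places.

[0, 1.7530, 1.7530, 3.4450, 3.4450, 4.8019, 4.8019, 8]

Each diagonal entry of L is the vertex degree and each off-diagonal entry is -1 where an edge is present, 0 otherwise; in the order [1, 2, 3, 4, 5, 6, 7, 8] the diagonal is [3, 3, 7, 3, 3, 3, 3, 3]. The multiplicity of 0 as a Laplacian eigenvalue equals the number of connected components. The single zero eigenvalue shows the graph is connected.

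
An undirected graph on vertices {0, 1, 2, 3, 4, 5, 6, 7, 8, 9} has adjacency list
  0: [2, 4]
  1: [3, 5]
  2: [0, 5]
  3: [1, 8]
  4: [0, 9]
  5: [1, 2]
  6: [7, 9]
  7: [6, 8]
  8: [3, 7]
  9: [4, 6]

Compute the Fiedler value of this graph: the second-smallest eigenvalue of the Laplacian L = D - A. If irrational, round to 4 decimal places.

0.3820

Reading degrees in the order [0, 1, 2, 3, 4, 5, 6, 7, 8, 9] gives [2, 2, 2, 2, 2, 2, 2, 2, 2, 2]; set D = diag(2, 2, 2, 2, 2, 2, 2, 2, 2, 2) and form L = D - A. Computing the eigenvalues of L and sorting gives [0, 0.3820, 0.3820, 1.3820, 1.3820, 2.6180, 2.6180, 3.6180, 3.6180, 4]. The Fiedler value lambda_2 = 0.3820 is strictly positive, so the graph is connected. There is one zero in the spectrum, matching the 1 component. The largest eigenvalue, 4, is at most the vertex count 10.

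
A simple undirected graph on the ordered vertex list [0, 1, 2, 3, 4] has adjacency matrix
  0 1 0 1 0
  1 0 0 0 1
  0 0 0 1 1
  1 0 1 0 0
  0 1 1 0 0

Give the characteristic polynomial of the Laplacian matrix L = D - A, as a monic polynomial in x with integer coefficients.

x^5 - 10x^4 + 35x^3 - 50x^2 + 25x

Each diagonal entry of L is the vertex degree and each off-diagonal entry is -1 where an edge is present, 0 otherwise; in the order [0, 1, 2, 3, 4] the diagonal is [2, 2, 2, 2, 2]. Computing det(xI - L) by cofactor expansion (or equivalently via sum-over-permutations) gives x^5 - 10x^4 + 35x^3 - 50x^2 + 25x. The coefficient of x^4 equals -trace(L) = -10, matching the sum of degrees. By the matrix-tree theorem the graph has (1/5) * product of the nonzero eigenvalues = 5 spanning trees. The eigenvalues sum to 10, which equals trace(L) = 2|E|.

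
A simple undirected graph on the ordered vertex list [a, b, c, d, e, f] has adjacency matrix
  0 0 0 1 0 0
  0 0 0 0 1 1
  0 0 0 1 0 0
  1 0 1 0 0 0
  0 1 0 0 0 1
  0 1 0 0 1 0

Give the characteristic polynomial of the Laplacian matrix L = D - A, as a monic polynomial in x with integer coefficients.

Reading degrees in the order [a, b, c, d, e, f] gives [1, 2, 1, 2, 2, 2]; set D = diag(1, 2, 1, 2, 2, 2) and form L = D - A. Computing det(xI - L) by cofactor expansion (or equivalently via sum-over-permutations) gives x^6 - 10x^5 + 36x^4 - 54x^3 + 27x^2. The coefficient of x^5 equals -trace(L) = -10, matching the sum of degrees. There are 2 zeros in the spectrum, matching the 2 components. The largest eigenvalue, 3, is at most the vertex count 6.

x^6 - 10x^5 + 36x^4 - 54x^3 + 27x^2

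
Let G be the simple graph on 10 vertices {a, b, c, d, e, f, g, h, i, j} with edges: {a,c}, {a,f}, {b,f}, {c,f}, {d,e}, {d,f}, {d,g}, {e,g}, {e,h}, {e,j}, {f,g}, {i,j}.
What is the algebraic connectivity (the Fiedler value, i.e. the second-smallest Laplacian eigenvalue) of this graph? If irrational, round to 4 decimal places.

0.2867

With the vertex order [a, b, c, d, e, f, g, h, i, j], the degrees are [2, 1, 2, 3, 4, 5, 3, 1, 1, 2], giving D = diag(2, 1, 2, 3, 4, 5, 3, 1, 1, 2) and L = D - A. Computing the eigenvalues of L and sorting gives [0, 0.2867, 0.6538, 1, 1.4006, 2.4604, 3, 4, 4.9781, 6.2204]. The Fiedler value lambda_2 = 0.2867 is strictly positive, so the graph is connected. By the matrix-tree theorem the graph has (1/10) * product of the nonzero eigenvalues = 24 spanning trees.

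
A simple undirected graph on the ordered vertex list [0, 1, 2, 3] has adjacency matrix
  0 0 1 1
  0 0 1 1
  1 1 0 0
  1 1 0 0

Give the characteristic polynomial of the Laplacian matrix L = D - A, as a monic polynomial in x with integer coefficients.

Each diagonal entry of L is the vertex degree and each off-diagonal entry is -1 where an edge is present, 0 otherwise; in the order [0, 1, 2, 3] the diagonal is [2, 2, 2, 2]. Computing det(xI - L) by cofactor expansion (or equivalently via sum-over-permutations) gives x^4 - 8x^3 + 20x^2 - 16x. Since p(0) = det(-L) = 0, x divides p(x). The largest eigenvalue, 4, is at most the vertex count 4.

x^4 - 8x^3 + 20x^2 - 16x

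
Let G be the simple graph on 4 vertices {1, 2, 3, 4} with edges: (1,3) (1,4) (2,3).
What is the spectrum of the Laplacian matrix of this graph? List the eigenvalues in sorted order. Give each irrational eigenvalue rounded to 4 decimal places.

Each diagonal entry of L is the vertex degree and each off-diagonal entry is -1 where an edge is present, 0 otherwise; in the order [1, 2, 3, 4] the diagonal is [2, 1, 2, 1]. Diagonalising L (or applying a numerical eigensolver to the 4x4 matrix) gives the spectrum above. The single zero eigenvalue shows the graph is connected. The largest eigenvalue, 3.4142, is at most the vertex count 4. By the matrix-tree theorem the graph has (1/4) * product of the nonzero eigenvalues = 1 spanning tree.

[0, 0.5858, 2, 3.4142]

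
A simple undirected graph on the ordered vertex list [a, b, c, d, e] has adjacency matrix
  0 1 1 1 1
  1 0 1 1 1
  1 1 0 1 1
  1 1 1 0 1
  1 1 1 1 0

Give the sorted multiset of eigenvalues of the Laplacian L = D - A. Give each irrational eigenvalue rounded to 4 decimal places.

Each diagonal entry of L is the vertex degree and each off-diagonal entry is -1 where an edge is present, 0 otherwise; in the order [a, b, c, d, e] the diagonal is [4, 4, 4, 4, 4]. Since every row of L sums to 0, the all-ones vector is in the kernel and 0 is an eigenvalue. The single zero eigenvalue shows the graph is connected. By the matrix-tree theorem the graph has (1/5) * product of the nonzero eigenvalues = 125 spanning trees.

[0, 5, 5, 5, 5]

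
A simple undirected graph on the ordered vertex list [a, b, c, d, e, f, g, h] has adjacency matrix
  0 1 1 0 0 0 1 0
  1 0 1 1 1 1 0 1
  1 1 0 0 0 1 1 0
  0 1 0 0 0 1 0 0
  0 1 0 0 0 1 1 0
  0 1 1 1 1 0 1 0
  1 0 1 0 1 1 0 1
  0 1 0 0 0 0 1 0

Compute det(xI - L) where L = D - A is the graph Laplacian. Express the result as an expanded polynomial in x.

x^8 - 30x^7 + 371x^6 - 2444x^5 + 9235x^4 - 19974x^3 + 22886x^2 - 10728x

Reading degrees in the order [a, b, c, d, e, f, g, h] gives [3, 6, 4, 2, 3, 5, 5, 2]; set D = diag(3, 6, 4, 2, 3, 5, 5, 2) and form L = D - A. Computing det(xI - L) by cofactor expansion (or equivalently via sum-over-permutations) gives x^8 - 30x^7 + 371x^6 - 2444x^5 + 9235x^4 - 19974x^3 + 22886x^2 - 10728x. The constant term is 0 because L is singular (the all-ones vector lies in its kernel).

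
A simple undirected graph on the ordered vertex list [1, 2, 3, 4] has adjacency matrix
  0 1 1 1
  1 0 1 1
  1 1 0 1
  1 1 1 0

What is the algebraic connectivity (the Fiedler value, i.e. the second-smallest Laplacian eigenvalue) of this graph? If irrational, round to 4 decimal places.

Each diagonal entry of L is the vertex degree and each off-diagonal entry is -1 where an edge is present, 0 otherwise; in the order [1, 2, 3, 4] the diagonal is [3, 3, 3, 3]. The sorted Laplacian eigenvalues are [0, 4, 4, 4]; the algebraic connectivity is the second entry, 4. By the matrix-tree theorem the graph has (1/4) * product of the nonzero eigenvalues = 16 spanning trees.

4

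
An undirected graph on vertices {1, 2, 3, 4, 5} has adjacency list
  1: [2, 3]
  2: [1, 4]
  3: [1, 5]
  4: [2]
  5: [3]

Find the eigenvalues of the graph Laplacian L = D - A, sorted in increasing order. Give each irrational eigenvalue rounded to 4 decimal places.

Reading degrees in the order [1, 2, 3, 4, 5] gives [2, 2, 2, 1, 1]; set D = diag(2, 2, 2, 1, 1) and form L = D - A. The multiplicity of 0 as a Laplacian eigenvalue equals the number of connected components. By the matrix-tree theorem the graph has (1/5) * product of the nonzero eigenvalues = 1 spanning tree.

[0, 0.3820, 1.3820, 2.6180, 3.6180]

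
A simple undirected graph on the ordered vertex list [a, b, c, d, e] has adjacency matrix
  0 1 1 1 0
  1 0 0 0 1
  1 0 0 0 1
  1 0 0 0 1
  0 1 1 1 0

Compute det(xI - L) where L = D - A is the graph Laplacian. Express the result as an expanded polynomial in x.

x^5 - 12x^4 + 51x^3 - 92x^2 + 60x

With the vertex order [a, b, c, d, e], the degrees are [3, 2, 2, 2, 3], giving D = diag(3, 2, 2, 2, 3) and L = D - A. Computing det(xI - L) by cofactor expansion (or equivalently via sum-over-permutations) gives x^5 - 12x^4 + 51x^3 - 92x^2 + 60x. The coefficient of x^4 equals -trace(L) = -12, matching the sum of degrees. The eigenvalues sum to 12, which equals trace(L) = 2|E|.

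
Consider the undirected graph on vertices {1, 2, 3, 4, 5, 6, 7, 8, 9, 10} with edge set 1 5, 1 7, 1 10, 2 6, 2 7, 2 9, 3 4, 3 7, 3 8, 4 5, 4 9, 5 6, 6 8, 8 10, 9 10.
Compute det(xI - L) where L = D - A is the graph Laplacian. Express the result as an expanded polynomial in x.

x^10 - 30x^9 + 390x^8 - 2880x^7 + 13305x^6 - 39882x^5 + 77640x^4 - 94800x^3 + 66000x^2 - 20000x

Each diagonal entry of L is the vertex degree and each off-diagonal entry is -1 where an edge is present, 0 otherwise; in the order [1, 2, 3, 4, 5, 6, 7, 8, 9, 10] the diagonal is [3, 3, 3, 3, 3, 3, 3, 3, 3, 3]. L has integer entries, so p(x) = det(xI - L) has integer coefficients. Expanding the determinant yields x^10 - 30x^9 + 390x^8 - 2880x^7 + 13305x^6 - 39882x^5 + 77640x^4 - 94800x^3 + 66000x^2 - 20000x. The coefficient of x^9 equals -trace(L) = -30, matching the sum of degrees. By the matrix-tree theorem the graph has (1/10) * product of the nonzero eigenvalues = 2000 spanning trees.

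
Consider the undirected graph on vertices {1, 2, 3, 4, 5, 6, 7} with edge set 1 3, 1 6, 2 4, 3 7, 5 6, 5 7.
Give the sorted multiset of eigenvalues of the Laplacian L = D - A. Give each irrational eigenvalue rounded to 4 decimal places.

Reading degrees in the order [1, 2, 3, 4, 5, 6, 7] gives [2, 1, 2, 1, 2, 2, 2]; set D = diag(2, 1, 2, 1, 2, 2, 2) and form L = D - A. Since every row of L sums to 0, the all-ones vector is in the kernel and 0 is an eigenvalue. The 2 zero eigenvalues correspond to the 2 connected components. The largest eigenvalue, 3.6180, is at most the vertex count 7.

[0, 0, 1.3820, 1.3820, 2, 3.6180, 3.6180]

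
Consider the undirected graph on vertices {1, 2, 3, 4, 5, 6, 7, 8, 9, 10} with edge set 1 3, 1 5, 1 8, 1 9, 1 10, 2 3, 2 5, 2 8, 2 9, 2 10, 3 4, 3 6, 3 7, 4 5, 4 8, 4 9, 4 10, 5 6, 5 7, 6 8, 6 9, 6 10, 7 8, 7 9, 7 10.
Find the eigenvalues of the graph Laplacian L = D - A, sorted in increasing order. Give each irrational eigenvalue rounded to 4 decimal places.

Each diagonal entry of L is the vertex degree and each off-diagonal entry is -1 where an edge is present, 0 otherwise; in the order [1, 2, 3, 4, 5, 6, 7, 8, 9, 10] the diagonal is [5, 5, 5, 5, 5, 5, 5, 5, 5, 5]. Diagonalising L (or applying a numerical eigensolver to the 10x10 matrix) gives the spectrum above. By the matrix-tree theorem the graph has (1/10) * product of the nonzero eigenvalues = 390625 spanning trees.

[0, 5, 5, 5, 5, 5, 5, 5, 5, 10]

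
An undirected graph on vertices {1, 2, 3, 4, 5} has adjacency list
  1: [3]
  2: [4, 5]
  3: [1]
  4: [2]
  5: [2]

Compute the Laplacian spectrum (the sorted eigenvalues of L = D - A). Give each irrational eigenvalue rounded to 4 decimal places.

With the vertex order [1, 2, 3, 4, 5], the degrees are [1, 2, 1, 1, 1], giving D = diag(1, 2, 1, 1, 1) and L = D - A. Since every row of L sums to 0, the all-ones vector is in the kernel and 0 is an eigenvalue. The 2 zero eigenvalues correspond to the 2 connected components. There are 2 zeros in the spectrum, matching the 2 components. The largest eigenvalue, 3, is at most the vertex count 5.

[0, 0, 1, 2, 3]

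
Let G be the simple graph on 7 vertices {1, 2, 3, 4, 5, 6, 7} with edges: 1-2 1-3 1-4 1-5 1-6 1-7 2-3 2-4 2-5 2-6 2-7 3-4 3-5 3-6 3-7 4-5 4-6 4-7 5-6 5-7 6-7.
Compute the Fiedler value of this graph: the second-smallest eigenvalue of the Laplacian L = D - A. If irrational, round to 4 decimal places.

7

Each diagonal entry of L is the vertex degree and each off-diagonal entry is -1 where an edge is present, 0 otherwise; in the order [1, 2, 3, 4, 5, 6, 7] the diagonal is [6, 6, 6, 6, 6, 6, 6]. The sorted Laplacian eigenvalues are [0, 7, 7, 7, 7, 7, 7]; the algebraic connectivity is the second entry, 7. There is one zero in the spectrum, matching the 1 component.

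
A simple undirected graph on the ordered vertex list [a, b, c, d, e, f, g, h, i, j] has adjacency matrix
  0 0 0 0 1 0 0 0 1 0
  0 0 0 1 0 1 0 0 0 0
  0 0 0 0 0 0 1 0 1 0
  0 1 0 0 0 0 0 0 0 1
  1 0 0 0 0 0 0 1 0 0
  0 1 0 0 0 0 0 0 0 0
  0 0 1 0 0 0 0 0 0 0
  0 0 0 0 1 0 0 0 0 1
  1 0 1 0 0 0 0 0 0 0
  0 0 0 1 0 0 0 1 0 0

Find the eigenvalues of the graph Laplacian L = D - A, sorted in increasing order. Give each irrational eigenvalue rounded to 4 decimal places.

[0, 0.0979, 0.3820, 0.8244, 1.3820, 2, 2.6180, 3.1756, 3.6180, 3.9021]

With the vertex order [a, b, c, d, e, f, g, h, i, j], the degrees are [2, 2, 2, 2, 2, 1, 1, 2, 2, 2], giving D = diag(2, 2, 2, 2, 2, 1, 1, 2, 2, 2) and L = D - A. The multiplicity of 0 as a Laplacian eigenvalue equals the number of connected components. The single zero eigenvalue shows the graph is connected. The largest eigenvalue, 3.9021, is at most the vertex count 10.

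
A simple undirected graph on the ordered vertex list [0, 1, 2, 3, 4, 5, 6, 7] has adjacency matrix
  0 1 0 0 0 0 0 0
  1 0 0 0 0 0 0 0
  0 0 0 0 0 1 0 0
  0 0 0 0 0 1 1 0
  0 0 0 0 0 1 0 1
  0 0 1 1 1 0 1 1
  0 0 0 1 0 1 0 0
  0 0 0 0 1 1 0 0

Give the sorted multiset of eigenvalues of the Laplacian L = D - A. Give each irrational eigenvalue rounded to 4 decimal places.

With the vertex order [0, 1, 2, 3, 4, 5, 6, 7], the degrees are [1, 1, 1, 2, 2, 5, 2, 2], giving D = diag(1, 1, 1, 2, 2, 5, 2, 2) and L = D - A. The multiplicity of 0 as a Laplacian eigenvalue equals the number of connected components. The 2 zero eigenvalues correspond to the 2 connected components. The eigenvalues sum to 16, which equals trace(L) = 2|E|. There are 2 zeros in the spectrum, matching the 2 components.

[0, 0, 1, 1, 2, 3, 3, 6]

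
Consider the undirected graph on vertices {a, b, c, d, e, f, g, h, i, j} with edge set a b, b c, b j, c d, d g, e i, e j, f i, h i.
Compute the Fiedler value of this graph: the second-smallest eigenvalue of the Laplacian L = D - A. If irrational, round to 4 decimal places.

0.1257

Each diagonal entry of L is the vertex degree and each off-diagonal entry is -1 where an edge is present, 0 otherwise; in the order [a, b, c, d, e, f, g, h, i, j] the diagonal is [1, 3, 2, 2, 2, 1, 1, 1, 3, 2]. The sorted Laplacian eigenvalues are [0, 0.1257, 0.4097, 1, 1, 1.4295, 2.4234, 3.0954, 4.0925, 4.4238]; the algebraic connectivity is the second entry, 0.1257.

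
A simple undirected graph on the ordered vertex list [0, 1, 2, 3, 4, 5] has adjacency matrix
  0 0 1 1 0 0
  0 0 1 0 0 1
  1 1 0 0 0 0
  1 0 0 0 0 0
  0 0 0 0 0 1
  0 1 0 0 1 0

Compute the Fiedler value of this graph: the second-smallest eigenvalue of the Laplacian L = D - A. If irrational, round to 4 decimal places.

0.2679

Reading degrees in the order [0, 1, 2, 3, 4, 5] gives [2, 2, 2, 1, 1, 2]; set D = diag(2, 2, 2, 1, 1, 2) and form L = D - A. The sorted Laplacian eigenvalues are [0, 0.2679, 1, 2, 3, 3.7321]; the algebraic connectivity is the second entry, 0.2679. By the matrix-tree theorem the graph has (1/6) * product of the nonzero eigenvalues = 1 spanning tree.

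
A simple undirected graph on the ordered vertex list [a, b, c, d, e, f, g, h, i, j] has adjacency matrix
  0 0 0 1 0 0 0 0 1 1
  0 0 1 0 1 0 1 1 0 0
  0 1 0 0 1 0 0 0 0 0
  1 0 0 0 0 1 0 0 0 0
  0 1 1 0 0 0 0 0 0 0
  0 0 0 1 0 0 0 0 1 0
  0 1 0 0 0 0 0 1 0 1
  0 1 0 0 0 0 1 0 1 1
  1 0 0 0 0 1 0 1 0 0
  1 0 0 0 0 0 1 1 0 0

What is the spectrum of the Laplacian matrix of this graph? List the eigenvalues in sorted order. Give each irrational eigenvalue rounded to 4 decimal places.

[0, 0.3704, 1.1287, 2.2244, 2.6123, 3, 3.5376, 4.4189, 4.8802, 5.8273]

Each diagonal entry of L is the vertex degree and each off-diagonal entry is -1 where an edge is present, 0 otherwise; in the order [a, b, c, d, e, f, g, h, i, j] the diagonal is [3, 4, 2, 2, 2, 2, 3, 4, 3, 3]. Diagonalising L (or applying a numerical eigensolver to the 10x10 matrix) gives the spectrum above. The largest eigenvalue, 5.8273, is at most the vertex count 10.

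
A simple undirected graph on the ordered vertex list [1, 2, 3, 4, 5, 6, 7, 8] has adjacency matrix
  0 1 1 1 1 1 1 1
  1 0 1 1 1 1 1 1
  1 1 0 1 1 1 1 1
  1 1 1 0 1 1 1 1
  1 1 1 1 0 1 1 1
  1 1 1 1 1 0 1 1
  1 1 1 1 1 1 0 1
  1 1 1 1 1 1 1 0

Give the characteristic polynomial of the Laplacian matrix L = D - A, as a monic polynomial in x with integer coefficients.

Each diagonal entry of L is the vertex degree and each off-diagonal entry is -1 where an edge is present, 0 otherwise; in the order [1, 2, 3, 4, 5, 6, 7, 8] the diagonal is [7, 7, 7, 7, 7, 7, 7, 7]. The eigenvalues of L are [0, 8, 8, 8, 8, 8, 8, 8]; the characteristic polynomial is the product of (x - lambda_i), which multiplies out to x^8 - 56x^7 + 1344x^6 - 17920x^5 + 143360x^4 - 688128x^3 + 1835008x^2 - 2097152x. The coefficient of x^7 equals -trace(L) = -56, matching the sum of degrees. The largest eigenvalue, 8, is at most the vertex count 8. There is one zero in the spectrum, matching the 1 component.

x^8 - 56x^7 + 1344x^6 - 17920x^5 + 143360x^4 - 688128x^3 + 1835008x^2 - 2097152x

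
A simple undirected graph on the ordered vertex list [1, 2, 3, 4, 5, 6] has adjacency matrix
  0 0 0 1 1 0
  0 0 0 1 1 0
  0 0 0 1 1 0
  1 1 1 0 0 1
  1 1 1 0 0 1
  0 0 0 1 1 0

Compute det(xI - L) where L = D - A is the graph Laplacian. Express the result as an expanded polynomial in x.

Each diagonal entry of L is the vertex degree and each off-diagonal entry is -1 where an edge is present, 0 otherwise; in the order [1, 2, 3, 4, 5, 6] the diagonal is [2, 2, 2, 4, 4, 2]. L has integer entries, so p(x) = det(xI - L) has integer coefficients. Expanding the determinant yields x^6 - 16x^5 + 96x^4 - 272x^3 + 368x^2 - 192x. Since p(0) = det(-L) = 0, x divides p(x). The eigenvalues sum to 16, which equals trace(L) = 2|E|.

x^6 - 16x^5 + 96x^4 - 272x^3 + 368x^2 - 192x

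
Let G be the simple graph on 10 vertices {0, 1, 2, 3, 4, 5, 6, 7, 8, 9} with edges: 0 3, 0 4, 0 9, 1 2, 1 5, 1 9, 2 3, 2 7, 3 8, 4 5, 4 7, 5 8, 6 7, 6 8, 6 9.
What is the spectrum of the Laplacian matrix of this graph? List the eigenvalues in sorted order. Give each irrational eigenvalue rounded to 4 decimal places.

With the vertex order [0, 1, 2, 3, 4, 5, 6, 7, 8, 9], the degrees are [3, 3, 3, 3, 3, 3, 3, 3, 3, 3], giving D = diag(3, 3, 3, 3, 3, 3, 3, 3, 3, 3) and L = D - A. Since every row of L sums to 0, the all-ones vector is in the kernel and 0 is an eigenvalue. The eigenvalues sum to 30, which equals trace(L) = 2|E|.

[0, 2, 2, 2, 2, 2, 5, 5, 5, 5]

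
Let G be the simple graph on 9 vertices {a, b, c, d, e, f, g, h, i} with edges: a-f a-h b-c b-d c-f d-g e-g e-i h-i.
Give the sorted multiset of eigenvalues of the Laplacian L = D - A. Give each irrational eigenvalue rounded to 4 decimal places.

Reading degrees in the order [a, b, c, d, e, f, g, h, i] gives [2, 2, 2, 2, 2, 2, 2, 2, 2]; set D = diag(2, 2, 2, 2, 2, 2, 2, 2, 2) and form L = D - A. L is symmetric positive semidefinite, so every eigenvalue is real and nonnegative. The single zero eigenvalue shows the graph is connected. There is one zero in the spectrum, matching the 1 component.

[0, 0.4679, 0.4679, 1.6527, 1.6527, 3, 3, 3.8794, 3.8794]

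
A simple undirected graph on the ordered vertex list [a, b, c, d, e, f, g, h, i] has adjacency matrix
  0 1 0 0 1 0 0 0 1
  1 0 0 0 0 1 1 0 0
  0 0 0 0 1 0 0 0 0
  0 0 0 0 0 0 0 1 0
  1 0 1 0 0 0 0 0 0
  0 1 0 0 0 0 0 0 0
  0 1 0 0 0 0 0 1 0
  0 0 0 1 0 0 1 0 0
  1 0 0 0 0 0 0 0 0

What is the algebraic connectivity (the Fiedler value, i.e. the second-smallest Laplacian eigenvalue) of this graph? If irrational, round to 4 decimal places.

0.1862

With the vertex order [a, b, c, d, e, f, g, h, i], the degrees are [3, 3, 1, 1, 2, 1, 2, 2, 1], giving D = diag(3, 3, 1, 1, 2, 1, 2, 2, 1) and L = D - A. The smallest Laplacian eigenvalue is always 0. The next one, lambda_2 = 0.1862, measures how hard the graph is to disconnect: larger values mean better connectivity. The eigenvalues sum to 16, which equals trace(L) = 2|E|. By the matrix-tree theorem the graph has (1/9) * product of the nonzero eigenvalues = 1 spanning tree.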